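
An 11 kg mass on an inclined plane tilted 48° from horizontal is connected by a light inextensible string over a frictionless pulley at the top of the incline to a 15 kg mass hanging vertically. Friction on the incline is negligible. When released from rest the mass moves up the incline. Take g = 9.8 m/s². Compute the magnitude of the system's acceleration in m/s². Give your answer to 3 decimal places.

For the mass on the incline: the weight component along the slope is m₁g sin 48° = 11 × 9.8 × 0.7431 = 80.106 N and the normal force is N = m₁g cos 48° = 72.132 N.
Newton's second law for the mass (up-slope positive): T − 80.106 = 11 a. For the hanging mass (downward positive): 15 × 9.8 − T = 15 a.
Adding the two equations eliminates T: 66.894 = 26 a, so a = 2.5728 m/s².

2.573 m/s²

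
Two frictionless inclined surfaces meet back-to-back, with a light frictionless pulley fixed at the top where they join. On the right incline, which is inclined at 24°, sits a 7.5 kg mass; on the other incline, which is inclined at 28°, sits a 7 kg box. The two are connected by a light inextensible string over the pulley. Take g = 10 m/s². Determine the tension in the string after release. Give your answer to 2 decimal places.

31.72 N

Resolve each weight along its own incline: the 7.5 kg mass has component 7.5 × 10 × sin 24° = 30.505 N down its slope, and the 7 kg mass has 7 × 10 × sin 28° = 32.863 N down its slope.
The 7 kg side's 32.863 N exceeds the other side's 30.505 N, so that mass slides down and the 7.5 kg mass slides up. Taking that direction as positive, Newton's second law for the whole system gives 32.863 − 30.505 = (7.5 + 7) a, so a = 2.358 / 14.5 = 0.1626 m/s².
For the 7.5 kg mass (up-slope positive): T − 30.505 = 7.5 × 0.1626, so T = 31.724 N.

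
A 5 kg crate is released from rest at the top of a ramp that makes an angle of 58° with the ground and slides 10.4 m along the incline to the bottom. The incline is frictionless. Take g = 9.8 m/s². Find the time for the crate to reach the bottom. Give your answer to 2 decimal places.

The weight component along the incline is mg sin 58° = 41.554 N and the normal force is N = mg cos 58° = 25.966 N.
With no friction, a = g sin 58° = 8.3109 m/s².
Starting from rest, L = ½at², so t = √(2L/a) = √(2 × 10.4 / 8.3109) = 1.5820 s.

1.58 s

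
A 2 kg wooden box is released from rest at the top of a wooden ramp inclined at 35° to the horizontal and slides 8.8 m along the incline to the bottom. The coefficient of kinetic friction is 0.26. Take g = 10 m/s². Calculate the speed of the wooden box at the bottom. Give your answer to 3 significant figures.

The weight component along the incline is mg sin 35° = 11.472 N and the normal force is N = mg cos 35° = 16.383 N.
Friction up the slope is f = μN = 0.26 × 16.383 = 4.260 N, so the net downslope force is 11.472 − 4.260 = 7.212 N and a = 7.212 / 2 = 3.6060 m/s².
Starting from rest over a distance of 8.8 m, v² = 2aL = 2 × 3.6060 × 8.8 = 63.4656, so v = 7.9665 m/s.

7.97 m/s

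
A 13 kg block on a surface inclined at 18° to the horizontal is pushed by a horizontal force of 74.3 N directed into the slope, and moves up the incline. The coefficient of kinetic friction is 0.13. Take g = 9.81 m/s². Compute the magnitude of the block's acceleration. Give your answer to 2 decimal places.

The horizontal push has components F cos 18° = 74.3 × 0.9511 = 70.667 N up the incline and F sin 18° = 74.3 × 0.3090 = 22.959 N pressing into the surface.
The normal force is therefore N = mg cos 18° + F sin 18° = 121.294 + 22.959 = 144.253 N, and kinetic friction down the slope is μN = 0.13 × 144.253 = 18.753 N.
Along the incline: F cos 18° − mg sin 18° − μN = ma, so 70.667 − 39.407 − 18.753 = 13 a, giving a = 0.9621 m/s².

0.96 m/s²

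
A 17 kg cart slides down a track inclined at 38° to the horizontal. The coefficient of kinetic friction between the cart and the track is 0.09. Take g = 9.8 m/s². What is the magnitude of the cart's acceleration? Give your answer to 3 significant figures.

5.34 m/s²

Resolving the weight along the incline: the component pulling the cart down the slope is mg sin 38° = 17 × 9.8 × 0.6157 = 102.576 N, and the normal force is N = mg cos 38° = 17 × 9.8 × 0.7880 = 131.281 N.
Kinetic friction acts up the slope with magnitude f = μN = 0.09 × 131.281 = 11.815 N.
Net force along the incline is 102.576 − 11.815 = 90.761 N, so a = 90.761 / 17 = 5.3389 m/s².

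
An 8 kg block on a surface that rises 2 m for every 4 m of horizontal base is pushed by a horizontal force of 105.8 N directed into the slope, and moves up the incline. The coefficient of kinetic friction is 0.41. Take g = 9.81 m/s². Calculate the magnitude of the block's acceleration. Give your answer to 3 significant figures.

1.42 m/s²

The horizontal push has components F cos 26.57° = 105.8 × 0.8944 = 94.628 N up the incline and F sin 26.57° = 105.8 × 0.4472 = 47.314 N pressing into the surface.
The normal force is therefore N = mg cos 26.57° + F sin 26.57° = 70.193 + 47.314 = 117.507 N, and kinetic friction down the slope is μN = 0.41 × 117.507 = 48.178 N.
Along the incline: F cos 26.57° − mg sin 26.57° − μN = ma, so 94.628 − 35.096 − 48.178 = 8 a, giving a = 1.4193 m/s².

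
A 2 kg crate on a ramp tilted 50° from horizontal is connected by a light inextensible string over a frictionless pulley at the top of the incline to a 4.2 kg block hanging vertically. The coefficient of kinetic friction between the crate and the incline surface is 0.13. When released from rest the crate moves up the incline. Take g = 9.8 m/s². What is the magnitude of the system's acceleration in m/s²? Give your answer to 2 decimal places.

3.95 m/s²

For the crate on the incline: the weight component along the slope is m₁g sin 50° = 2 × 9.8 × 0.7660 = 15.014 N and the normal force is N = m₁g cos 50° = 12.599 N.
Kinetic friction opposes the crate's motion up the incline: f = μN = 0.13 × 12.599 = 1.638 N acting down the slope.
Newton's second law for the crate (up-slope positive): T − 15.014 − 1.638 = 2 a. For the hanging block (downward positive): 4.2 × 9.8 − T = 4.2 a.
Adding the two equations eliminates T: 24.508 = 6.2 a, so a = 3.9529 m/s².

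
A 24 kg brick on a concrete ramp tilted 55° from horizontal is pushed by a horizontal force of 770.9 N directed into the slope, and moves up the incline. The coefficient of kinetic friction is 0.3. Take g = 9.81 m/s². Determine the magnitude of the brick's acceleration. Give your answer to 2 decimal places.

The horizontal push has components F cos 55° = 770.9 × 0.5736 = 442.188 N up the incline and F sin 55° = 770.9 × 0.8192 = 631.521 N pressing into the surface.
The normal force is therefore N = mg cos 55° + F sin 55° = 135.048 + 631.521 = 766.569 N, and kinetic friction down the slope is μN = 0.3 × 766.569 = 229.971 N.
Along the incline: F cos 55° − mg sin 55° − μN = ma, so 442.188 − 192.872 − 229.971 = 24 a, giving a = 0.8060 m/s².

0.81 m/s²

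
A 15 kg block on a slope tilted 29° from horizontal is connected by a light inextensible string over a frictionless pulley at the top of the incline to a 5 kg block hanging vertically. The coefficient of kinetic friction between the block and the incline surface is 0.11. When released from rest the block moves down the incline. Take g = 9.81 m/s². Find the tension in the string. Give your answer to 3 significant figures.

For the block on the incline: the weight component along the slope is m₁g sin 29° = 15 × 9.81 × 0.4848 = 71.338 N and the normal force is N = m₁g cos 29° = 128.700 N.
Kinetic friction opposes the block's motion down the incline: f = μN = 0.11 × 128.700 = 14.157 N acting up the slope.
Newton's second law for the block (down-slope positive): 71.338 − 14.157 − T = 15 a. For the hanging block (upward positive): T − 5 × 9.81 = 5 a.
Adding the two equations eliminates T: 8.131 = 20 a, so a = 0.4066 m/s².
Then from the hanging block's equation, T = 5 × (9.81 + 0.4066) = 51.083 N.

51.1 N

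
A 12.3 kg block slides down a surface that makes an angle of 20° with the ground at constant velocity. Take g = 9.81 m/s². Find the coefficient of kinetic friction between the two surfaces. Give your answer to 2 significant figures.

0.36

At constant velocity the net force along the incline is zero: mg sin 20° = μ mg cos 20°.
So μ = tan 20° = 0.3420 / 0.9397 = 0.3639.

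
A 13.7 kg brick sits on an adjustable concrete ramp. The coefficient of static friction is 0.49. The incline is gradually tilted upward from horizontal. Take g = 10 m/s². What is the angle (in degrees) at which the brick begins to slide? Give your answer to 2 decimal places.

At the threshold of sliding, static friction is at its maximum μ_s N and exactly balances the weight component along the incline: mg sin θ = μ_s mg cos θ.
Hence tan θ = μ_s = 0.49, so θ = arctan(0.49) = 26.1049°.

26.10°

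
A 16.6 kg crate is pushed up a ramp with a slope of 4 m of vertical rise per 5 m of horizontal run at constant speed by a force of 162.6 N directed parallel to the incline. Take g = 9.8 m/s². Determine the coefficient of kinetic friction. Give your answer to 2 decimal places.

0.48

At constant speed ΣF = 0 along the incline. The applied 162.6 N acts up the slope; the weight component mg sin 38.66° = 101.625 N and kinetic friction μN both act down the slope.
So 162.6 = 101.625 + μ × 127.032, giving μ = (162.6 − 101.625) / 127.032 = 0.4800.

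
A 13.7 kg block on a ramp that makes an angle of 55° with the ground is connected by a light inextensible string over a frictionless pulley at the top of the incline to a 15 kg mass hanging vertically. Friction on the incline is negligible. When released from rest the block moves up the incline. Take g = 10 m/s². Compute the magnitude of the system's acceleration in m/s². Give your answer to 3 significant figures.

1.32 m/s²

For the block on the incline: the weight component along the slope is m₁g sin 55° = 13.7 × 10 × 0.8192 = 112.230 N and the normal force is N = m₁g cos 55° = 78.580 N.
Newton's second law for the block (up-slope positive): T − 112.230 = 13.7 a. For the hanging mass (downward positive): 15 × 10 − T = 15 a.
Adding the two equations eliminates T: 37.770 = 28.7 a, so a = 1.3160 m/s².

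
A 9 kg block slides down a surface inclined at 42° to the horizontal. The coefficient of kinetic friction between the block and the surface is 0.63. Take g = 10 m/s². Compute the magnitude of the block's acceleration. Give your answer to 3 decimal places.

2.009 m/s²

Resolving the weight along the incline: the component pulling the block down the slope is mg sin 42° = 9 × 10 × 0.6691 = 60.219 N, and the normal force is N = mg cos 42° = 9 × 10 × 0.7431 = 66.879 N.
Kinetic friction acts up the slope with magnitude f = μN = 0.63 × 66.879 = 42.134 N.
Net force along the incline is 60.219 − 42.134 = 18.085 N, so a = 18.085 / 9 = 2.0094 m/s².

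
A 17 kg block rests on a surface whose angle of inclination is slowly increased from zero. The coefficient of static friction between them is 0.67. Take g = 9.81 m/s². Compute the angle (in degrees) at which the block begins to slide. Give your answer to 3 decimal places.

33.822°

At the threshold of sliding, static friction is at its maximum μ_s N and exactly balances the weight component along the incline: mg sin θ = μ_s mg cos θ.
Hence tan θ = μ_s = 0.67, so θ = arctan(0.67) = 33.8221°.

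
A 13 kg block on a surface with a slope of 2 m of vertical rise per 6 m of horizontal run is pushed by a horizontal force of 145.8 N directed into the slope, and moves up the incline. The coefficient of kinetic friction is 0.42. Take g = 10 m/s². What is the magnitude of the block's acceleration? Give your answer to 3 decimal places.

2.004 m/s²

The horizontal push has components F cos 18.43° = 145.8 × 0.9487 = 138.320 N up the incline and F sin 18.43° = 145.8 × 0.3162 = 46.102 N pressing into the surface.
The normal force is therefore N = mg cos 18.43° + F sin 18.43° = 123.331 + 46.102 = 169.433 N, and kinetic friction down the slope is μN = 0.42 × 169.433 = 71.162 N.
Along the incline: F cos 18.43° − mg sin 18.43° − μN = ma, so 138.320 − 41.106 − 71.162 = 13 a, giving a = 2.0040 m/s².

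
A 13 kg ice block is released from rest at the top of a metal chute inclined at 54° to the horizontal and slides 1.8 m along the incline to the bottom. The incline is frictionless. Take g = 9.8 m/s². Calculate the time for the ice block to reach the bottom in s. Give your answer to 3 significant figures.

0.674 s

The weight component along the incline is mg sin 54° = 103.069 N and the normal force is N = mg cos 54° = 74.884 N.
With no friction, a = g sin 54° = 7.9284 m/s².
Starting from rest, L = ½at², so t = √(2L/a) = √(2 × 1.8 / 7.9284) = 0.6738 s.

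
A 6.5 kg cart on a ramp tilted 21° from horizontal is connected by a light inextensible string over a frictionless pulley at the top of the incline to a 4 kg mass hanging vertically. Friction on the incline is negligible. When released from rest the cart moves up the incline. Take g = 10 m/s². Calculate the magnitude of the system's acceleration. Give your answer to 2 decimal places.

1.59 m/s²

For the cart on the incline: the weight component along the slope is m₁g sin 21° = 6.5 × 10 × 0.3584 = 23.296 N and the normal force is N = m₁g cos 21° = 60.683 N.
Newton's second law for the cart (up-slope positive): T − 23.296 = 6.5 a. For the hanging mass (downward positive): 4 × 10 − T = 4 a.
Adding the two equations eliminates T: 16.704 = 10.5 a, so a = 1.5909 m/s².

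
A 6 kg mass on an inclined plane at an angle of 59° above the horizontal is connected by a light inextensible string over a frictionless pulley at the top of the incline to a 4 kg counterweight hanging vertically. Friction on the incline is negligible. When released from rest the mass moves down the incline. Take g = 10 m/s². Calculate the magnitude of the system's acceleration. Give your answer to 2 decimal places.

For the mass on the incline: the weight component along the slope is m₁g sin 59° = 6 × 10 × 0.8572 = 51.432 N and the normal force is N = m₁g cos 59° = 30.902 N.
Newton's second law for the mass (down-slope positive): 51.432 − T = 6 a. For the hanging counterweight (upward positive): T − 4 × 10 = 4 a.
Adding the two equations eliminates T: 11.432 = 10 a, so a = 1.1432 m/s².

1.14 m/s²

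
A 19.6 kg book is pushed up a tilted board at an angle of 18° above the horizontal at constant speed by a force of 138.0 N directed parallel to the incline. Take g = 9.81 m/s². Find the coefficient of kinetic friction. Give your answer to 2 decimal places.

At constant speed ΣF = 0 along the incline. The applied 138.0 N acts up the slope; the weight component mg sin 18° = 59.417 N and kinetic friction μN both act down the slope.
So 138.0 = 59.417 + μ × 182.865, giving μ = (138.0 − 59.417) / 182.865 = 0.4297.

0.43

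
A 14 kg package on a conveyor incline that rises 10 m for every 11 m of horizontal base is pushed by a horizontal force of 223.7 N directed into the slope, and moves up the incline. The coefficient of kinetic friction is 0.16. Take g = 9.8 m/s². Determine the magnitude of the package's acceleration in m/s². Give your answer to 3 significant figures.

2.35 m/s²

The horizontal push has components F cos 42.27° = 223.7 × 0.7399 = 165.516 N up the incline and F sin 42.27° = 223.7 × 0.6727 = 150.483 N pressing into the surface.
The normal force is therefore N = mg cos 42.27° + F sin 42.27° = 101.514 + 150.483 = 251.997 N, and kinetic friction down the slope is μN = 0.16 × 251.997 = 40.320 N.
Along the incline: F cos 42.27° − mg sin 42.27° − μN = ma, so 165.516 − 92.294 − 40.320 = 14 a, giving a = 2.3501 m/s².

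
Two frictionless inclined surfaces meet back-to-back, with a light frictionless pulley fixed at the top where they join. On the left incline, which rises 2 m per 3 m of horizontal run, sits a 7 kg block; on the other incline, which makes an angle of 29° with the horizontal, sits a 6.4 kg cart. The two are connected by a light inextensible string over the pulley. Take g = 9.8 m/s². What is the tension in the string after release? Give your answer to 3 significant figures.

34.1 N

Resolve each weight along its own incline: the 7 kg mass has component 7 × 9.8 × sin 33.69° = 38.052 N down its slope, and the 6.4 kg mass has 6.4 × 9.8 × sin 29° = 30.407 N down its slope.
The 7 kg side's 38.052 N exceeds the other side's 30.407 N, so that mass slides down and the 6.4 kg mass slides up. Taking that direction as positive, Newton's second law for the whole system gives 38.052 − 30.407 = (7 + 6.4) a, so a = 7.645 / 13.4 = 0.5705 m/s².
For the 6.4 kg mass (up-slope positive): T − 30.407 = 6.4 × 0.5705, so T = 34.058 N.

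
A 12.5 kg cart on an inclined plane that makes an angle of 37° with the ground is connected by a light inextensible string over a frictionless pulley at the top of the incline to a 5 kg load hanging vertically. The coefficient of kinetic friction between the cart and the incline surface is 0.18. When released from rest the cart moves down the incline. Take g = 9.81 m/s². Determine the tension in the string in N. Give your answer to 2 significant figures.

For the cart on the incline: the weight component along the slope is m₁g sin 37° = 12.5 × 9.81 × 0.6018 = 73.796 N and the normal force is N = m₁g cos 37° = 97.933 N.
Kinetic friction opposes the cart's motion down the incline: f = μN = 0.18 × 97.933 = 17.628 N acting up the slope.
Newton's second law for the cart (down-slope positive): 73.796 − 17.628 − T = 12.5 a. For the hanging load (upward positive): T − 5 × 9.81 = 5 a.
Adding the two equations eliminates T: 7.118 = 17.5 a, so a = 0.4067 m/s².
Then from the hanging load's equation, T = 5 × (9.81 + 0.4067) = 51.084 N.

51 N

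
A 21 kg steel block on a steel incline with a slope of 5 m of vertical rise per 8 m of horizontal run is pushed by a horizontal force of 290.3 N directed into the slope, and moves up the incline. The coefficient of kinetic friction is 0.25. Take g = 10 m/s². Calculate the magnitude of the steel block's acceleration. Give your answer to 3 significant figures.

The horizontal push has components F cos 32.01° = 290.3 × 0.8480 = 246.174 N up the incline and F sin 32.01° = 290.3 × 0.5300 = 153.859 N pressing into the surface.
The normal force is therefore N = mg cos 32.01° + F sin 32.01° = 178.080 + 153.859 = 331.939 N, and kinetic friction down the slope is μN = 0.25 × 331.939 = 82.985 N.
Along the incline: F cos 32.01° − mg sin 32.01° − μN = ma, so 246.174 − 111.300 − 82.985 = 21 a, giving a = 2.4709 m/s².

2.47 m/s²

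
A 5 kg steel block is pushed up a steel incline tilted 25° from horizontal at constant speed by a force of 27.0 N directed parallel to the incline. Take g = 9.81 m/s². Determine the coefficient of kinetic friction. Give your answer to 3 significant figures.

At constant speed ΣF = 0 along the incline. The applied 27.0 N acts up the slope; the weight component mg sin 25° = 20.729 N and kinetic friction μN both act down the slope.
So 27.0 = 20.729 + μ × 44.454, giving μ = (27.0 − 20.729) / 44.454 = 0.1411.

0.141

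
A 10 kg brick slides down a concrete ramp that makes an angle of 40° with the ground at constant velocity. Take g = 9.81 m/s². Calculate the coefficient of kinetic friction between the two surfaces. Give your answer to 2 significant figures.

At constant velocity the net force along the incline is zero: mg sin 40° = μ mg cos 40°.
So μ = tan 40° = 0.6428 / 0.7660 = 0.8392.

0.84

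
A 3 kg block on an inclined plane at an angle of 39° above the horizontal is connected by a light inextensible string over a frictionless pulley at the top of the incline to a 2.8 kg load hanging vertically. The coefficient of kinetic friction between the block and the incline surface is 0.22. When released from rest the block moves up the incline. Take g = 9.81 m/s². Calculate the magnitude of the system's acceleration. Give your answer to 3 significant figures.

For the block on the incline: the weight component along the slope is m₁g sin 39° = 3 × 9.81 × 0.6293 = 18.520 N and the normal force is N = m₁g cos 39° = 22.871 N.
Kinetic friction opposes the block's motion up the incline: f = μN = 0.22 × 22.871 = 5.032 N acting down the slope.
Newton's second law for the block (up-slope positive): T − 18.520 − 5.032 = 3 a. For the hanging load (downward positive): 2.8 × 9.81 − T = 2.8 a.
Adding the two equations eliminates T: 3.916 = 5.8 a, so a = 0.6752 m/s².

0.675 m/s²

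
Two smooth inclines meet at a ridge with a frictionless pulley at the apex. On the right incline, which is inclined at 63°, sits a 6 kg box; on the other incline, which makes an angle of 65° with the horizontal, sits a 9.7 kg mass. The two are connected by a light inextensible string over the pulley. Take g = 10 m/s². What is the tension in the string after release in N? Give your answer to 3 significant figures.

66.6 N

Resolve each weight along its own incline: the 6 kg mass has component 6 × 10 × sin 63° = 53.460 N down its slope, and the 9.7 kg mass has 9.7 × 10 × sin 65° = 87.912 N down its slope.
The 9.7 kg side's 87.912 N exceeds the other side's 53.460 N, so that mass slides down and the 6 kg mass slides up. Taking that direction as positive, Newton's second law for the whole system gives 87.912 − 53.460 = (6 + 9.7) a, so a = 34.452 / 15.7 = 2.1944 m/s².
For the 6 kg mass (up-slope positive): T − 53.460 = 6 × 2.1944, so T = 66.626 N.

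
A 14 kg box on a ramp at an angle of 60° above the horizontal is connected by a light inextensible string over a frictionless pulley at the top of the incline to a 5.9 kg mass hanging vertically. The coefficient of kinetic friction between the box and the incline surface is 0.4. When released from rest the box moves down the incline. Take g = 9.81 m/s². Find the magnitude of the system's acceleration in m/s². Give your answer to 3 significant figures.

1.69 m/s²

For the box on the incline: the weight component along the slope is m₁g sin 60° = 14 × 9.81 × 0.8660 = 118.936 N and the normal force is N = m₁g cos 60° = 68.670 N.
Kinetic friction opposes the box's motion down the incline: f = μN = 0.4 × 68.670 = 27.468 N acting up the slope.
Newton's second law for the box (down-slope positive): 118.936 − 27.468 − T = 14 a. For the hanging mass (upward positive): T − 5.9 × 9.81 = 5.9 a.
Adding the two equations eliminates T: 33.589 = 19.9 a, so a = 1.6879 m/s².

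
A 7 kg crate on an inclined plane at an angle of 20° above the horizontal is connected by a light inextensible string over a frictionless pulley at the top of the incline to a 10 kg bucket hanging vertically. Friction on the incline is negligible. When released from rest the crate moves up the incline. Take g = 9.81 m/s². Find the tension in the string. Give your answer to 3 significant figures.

54.2 N

For the crate on the incline: the weight component along the slope is m₁g sin 20° = 7 × 9.81 × 0.3420 = 23.485 N and the normal force is N = m₁g cos 20° = 64.529 N.
Newton's second law for the crate (up-slope positive): T − 23.485 = 7 a. For the hanging bucket (downward positive): 10 × 9.81 − T = 10 a.
Adding the two equations eliminates T: 74.615 = 17 a, so a = 4.3891 m/s².
Then from the hanging bucket's equation, T = 10 × (9.81 − 4.3891) = 54.209 N.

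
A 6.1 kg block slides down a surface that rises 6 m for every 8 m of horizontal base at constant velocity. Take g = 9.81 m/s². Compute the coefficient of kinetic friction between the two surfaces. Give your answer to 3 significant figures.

At constant velocity the net force along the incline is zero: mg sin 36.87° = μ mg cos 36.87°.
So μ = tan 36.87° = 0.6000 / 0.8000 = 0.7500.

0.750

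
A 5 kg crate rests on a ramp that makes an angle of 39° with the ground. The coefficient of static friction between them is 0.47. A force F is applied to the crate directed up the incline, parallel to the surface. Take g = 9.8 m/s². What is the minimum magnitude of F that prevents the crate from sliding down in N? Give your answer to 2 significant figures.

The normal force is N = mg cos 39° = 38.080 N. With F at its minimum the crate is on the verge of sliding down, so static friction is at its maximum μ_s N = 0.47 × 38.080 = 17.898 N and acts up the slope.
Equilibrium along the incline: F + μ_s N = mg sin 39°, so F = 30.837 − 17.898 = 12.939 N.

13 N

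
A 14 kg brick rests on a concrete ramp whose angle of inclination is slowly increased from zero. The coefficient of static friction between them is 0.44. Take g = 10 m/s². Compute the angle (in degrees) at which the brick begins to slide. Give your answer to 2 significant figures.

At the threshold of sliding, static friction is at its maximum μ_s N and exactly balances the weight component along the incline: mg sin θ = μ_s mg cos θ.
Hence tan θ = μ_s = 0.44, so θ = arctan(0.44) = 23.7495°.

24°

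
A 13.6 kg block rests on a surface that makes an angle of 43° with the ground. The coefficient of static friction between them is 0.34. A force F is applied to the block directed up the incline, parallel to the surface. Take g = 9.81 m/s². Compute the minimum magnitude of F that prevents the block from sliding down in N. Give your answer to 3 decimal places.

57.814 N

The normal force is N = mg cos 43° = 97.574 N. With F at its minimum the block is on the verge of sliding down, so static friction is at its maximum μ_s N = 0.34 × 97.574 = 33.175 N and acts up the slope.
Equilibrium along the incline: F + μ_s N = mg sin 43°, so F = 90.989 − 33.175 = 57.814 N.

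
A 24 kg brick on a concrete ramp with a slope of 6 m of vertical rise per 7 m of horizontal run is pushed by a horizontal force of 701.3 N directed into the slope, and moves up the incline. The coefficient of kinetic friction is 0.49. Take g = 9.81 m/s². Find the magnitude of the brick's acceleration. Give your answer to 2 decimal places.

2.83 m/s²

The horizontal push has components F cos 40.60° = 701.3 × 0.7593 = 532.497 N up the incline and F sin 40.60° = 701.3 × 0.6508 = 456.406 N pressing into the surface.
The normal force is therefore N = mg cos 40.60° + F sin 40.60° = 178.770 + 456.406 = 635.176 N, and kinetic friction down the slope is μN = 0.49 × 635.176 = 311.236 N.
Along the incline: F cos 40.60° − mg sin 40.60° − μN = ma, so 532.497 − 153.224 − 311.236 = 24 a, giving a = 2.8349 m/s².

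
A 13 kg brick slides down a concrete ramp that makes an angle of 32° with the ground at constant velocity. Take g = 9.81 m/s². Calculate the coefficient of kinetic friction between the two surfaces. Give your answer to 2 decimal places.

At constant velocity the net force along the incline is zero: mg sin 32° = μ mg cos 32°.
So μ = tan 32° = 0.5299 / 0.8480 = 0.6249.

0.62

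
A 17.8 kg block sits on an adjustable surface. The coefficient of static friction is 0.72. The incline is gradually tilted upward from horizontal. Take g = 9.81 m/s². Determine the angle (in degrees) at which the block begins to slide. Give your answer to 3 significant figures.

35.8°

At the threshold of sliding, static friction is at its maximum μ_s N and exactly balances the weight component along the incline: mg sin θ = μ_s mg cos θ.
Hence tan θ = μ_s = 0.72, so θ = arctan(0.72) = 35.7539°.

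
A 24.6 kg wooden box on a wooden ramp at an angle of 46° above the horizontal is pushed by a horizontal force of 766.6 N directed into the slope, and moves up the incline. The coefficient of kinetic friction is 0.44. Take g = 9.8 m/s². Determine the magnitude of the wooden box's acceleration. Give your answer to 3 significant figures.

The horizontal push has components F cos 46° = 766.6 × 0.6947 = 532.557 N up the incline and F sin 46° = 766.6 × 0.7193 = 551.415 N pressing into the surface.
The normal force is therefore N = mg cos 46° + F sin 46° = 167.478 + 551.415 = 718.893 N, and kinetic friction down the slope is μN = 0.44 × 718.893 = 316.313 N.
Along the incline: F cos 46° − mg sin 46° − μN = ma, so 532.557 − 173.409 − 316.313 = 24.6 a, giving a = 1.7413 m/s².

1.74 m/s²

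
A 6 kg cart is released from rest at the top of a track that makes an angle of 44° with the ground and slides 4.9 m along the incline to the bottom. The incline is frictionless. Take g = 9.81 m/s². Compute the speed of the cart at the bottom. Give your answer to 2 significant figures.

The weight component along the incline is mg sin 44° = 40.888 N and the normal force is N = mg cos 44° = 42.340 N.
With no friction, a = g sin 44° = 6.8146 m/s².
Starting from rest over a distance of 4.9 m, v² = 2aL = 2 × 6.8146 × 4.9 = 66.7831, so v = 8.1721 m/s.

8.2 m/s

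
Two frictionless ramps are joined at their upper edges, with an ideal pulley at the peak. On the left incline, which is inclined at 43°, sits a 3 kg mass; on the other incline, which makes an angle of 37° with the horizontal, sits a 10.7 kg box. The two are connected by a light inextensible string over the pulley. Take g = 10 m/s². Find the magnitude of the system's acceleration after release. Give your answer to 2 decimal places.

3.21 m/s²

Resolve each weight along its own incline: the 3 kg mass has component 3 × 10 × sin 43° = 20.460 N down its slope, and the 10.7 kg mass has 10.7 × 10 × sin 37° = 64.394 N down its slope.
The 10.7 kg side's 64.394 N exceeds the other side's 20.460 N, so that mass slides down and the 3 kg mass slides up. Taking that direction as positive, Newton's second law for the whole system gives 64.394 − 20.460 = (3 + 10.7) a, so a = 43.934 / 13.7 = 3.2069 m/s².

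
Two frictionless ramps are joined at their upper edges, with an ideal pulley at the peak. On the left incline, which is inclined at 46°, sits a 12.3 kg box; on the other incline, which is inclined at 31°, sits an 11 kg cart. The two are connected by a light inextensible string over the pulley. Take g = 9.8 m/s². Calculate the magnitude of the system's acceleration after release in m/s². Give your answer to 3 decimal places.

Resolve each weight along its own incline: the 12.3 kg mass has component 12.3 × 9.8 × sin 46° = 86.709 N down its slope, and the 11 kg mass has 11 × 9.8 × sin 31° = 55.521 N down its slope.
The 12.3 kg side's 86.709 N exceeds the other side's 55.521 N, so that mass slides down and the 11 kg mass slides up. Taking that direction as positive, Newton's second law for the whole system gives 86.709 − 55.521 = (12.3 + 11) a, so a = 31.188 / 23.3 = 1.3385 m/s².

1.339 m/s²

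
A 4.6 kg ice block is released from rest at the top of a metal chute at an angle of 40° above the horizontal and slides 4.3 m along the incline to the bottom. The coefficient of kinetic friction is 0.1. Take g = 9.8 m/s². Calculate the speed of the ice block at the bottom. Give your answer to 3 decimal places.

The weight component along the incline is mg sin 40° = 28.977 N and the normal force is N = mg cos 40° = 34.533 N.
Friction up the slope is f = μN = 0.1 × 34.533 = 3.453 N, so the net downslope force is 28.977 − 3.453 = 25.524 N and a = 25.524 / 4.6 = 5.5487 m/s².
Starting from rest over a distance of 4.3 m, v² = 2aL = 2 × 5.5487 × 4.3 = 47.7188, so v = 6.9079 m/s.

6.908 m/s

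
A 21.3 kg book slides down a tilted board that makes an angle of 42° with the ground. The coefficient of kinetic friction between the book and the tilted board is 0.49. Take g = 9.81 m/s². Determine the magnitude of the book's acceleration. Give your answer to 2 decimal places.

Resolving the weight along the incline: the component pulling the book down the slope is mg sin 42° = 21.3 × 9.81 × 0.6691 = 139.810 N, and the normal force is N = mg cos 42° = 21.3 × 9.81 × 0.7431 = 155.273 N.
Kinetic friction acts up the slope with magnitude f = μN = 0.49 × 155.273 = 76.084 N.
Net force along the incline is 139.810 − 76.084 = 63.726 N, so a = 63.726 / 21.3 = 2.9918 m/s².

2.99 m/s²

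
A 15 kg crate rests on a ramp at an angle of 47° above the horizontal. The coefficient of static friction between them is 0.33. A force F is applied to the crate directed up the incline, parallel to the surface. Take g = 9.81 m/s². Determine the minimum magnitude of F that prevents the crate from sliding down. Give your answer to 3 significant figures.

The normal force is N = mg cos 47° = 100.356 N. With F at its minimum the crate is on the verge of sliding down, so static friction is at its maximum μ_s N = 0.33 × 100.356 = 33.117 N and acts up the slope.
Equilibrium along the incline: F + μ_s N = mg sin 47°, so F = 107.619 − 33.117 = 74.502 N.

74.5 N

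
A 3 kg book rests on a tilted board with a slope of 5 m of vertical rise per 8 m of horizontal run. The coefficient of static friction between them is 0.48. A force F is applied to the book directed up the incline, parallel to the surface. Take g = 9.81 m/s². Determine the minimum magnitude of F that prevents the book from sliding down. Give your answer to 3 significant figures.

The normal force is N = mg cos 32.01° = 24.957 N. With F at its minimum the book is on the verge of sliding down, so static friction is at its maximum μ_s N = 0.48 × 24.957 = 11.979 N and acts up the slope.
Equilibrium along the incline: F + μ_s N = mg sin 32.01°, so F = 15.598 − 11.979 = 3.619 N.

3.62 N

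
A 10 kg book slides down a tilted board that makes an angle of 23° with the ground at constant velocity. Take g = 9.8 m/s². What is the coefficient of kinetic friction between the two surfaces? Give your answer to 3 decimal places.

0.424

At constant velocity the net force along the incline is zero: mg sin 23° = μ mg cos 23°.
So μ = tan 23° = 0.3907 / 0.9205 = 0.4244.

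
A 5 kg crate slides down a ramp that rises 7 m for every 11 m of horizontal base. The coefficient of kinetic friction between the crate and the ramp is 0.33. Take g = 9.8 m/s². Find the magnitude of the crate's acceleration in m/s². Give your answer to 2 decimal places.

Resolving the weight along the incline: the component pulling the crate down the slope is mg sin 32.47° = 5 × 9.8 × 0.5369 = 26.308 N, and the normal force is N = mg cos 32.47° = 5 × 9.8 × 0.8437 = 41.341 N.
Kinetic friction acts up the slope with magnitude f = μN = 0.33 × 41.341 = 13.643 N.
Net force along the incline is 26.308 − 13.643 = 12.665 N, so a = 12.665 / 5 = 2.5330 m/s².

2.53 m/s²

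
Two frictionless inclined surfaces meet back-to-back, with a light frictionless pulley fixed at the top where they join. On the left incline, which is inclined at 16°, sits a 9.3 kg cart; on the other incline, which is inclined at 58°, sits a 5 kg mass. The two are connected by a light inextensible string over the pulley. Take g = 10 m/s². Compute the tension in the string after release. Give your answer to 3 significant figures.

36.5 N

Resolve each weight along its own incline: the 9.3 kg mass has component 9.3 × 10 × sin 16° = 25.634 N down its slope, and the 5 kg mass has 5 × 10 × sin 58° = 42.402 N down its slope.
The 5 kg side's 42.402 N exceeds the other side's 25.634 N, so that mass slides down and the 9.3 kg mass slides up. Taking that direction as positive, Newton's second law for the whole system gives 42.402 − 25.634 = (9.3 + 5) a, so a = 16.768 / 14.3 = 1.1726 m/s².
For the 9.3 kg mass (up-slope positive): T − 25.634 = 9.3 × 1.1726, so T = 36.539 N.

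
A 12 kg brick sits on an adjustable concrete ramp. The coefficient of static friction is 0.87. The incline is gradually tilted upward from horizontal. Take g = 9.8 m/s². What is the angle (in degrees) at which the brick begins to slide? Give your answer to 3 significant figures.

At the threshold of sliding, static friction is at its maximum μ_s N and exactly balances the weight component along the incline: mg sin θ = μ_s mg cos θ.
Hence tan θ = μ_s = 0.87, so θ = arctan(0.87) = 41.0233°.

41.0°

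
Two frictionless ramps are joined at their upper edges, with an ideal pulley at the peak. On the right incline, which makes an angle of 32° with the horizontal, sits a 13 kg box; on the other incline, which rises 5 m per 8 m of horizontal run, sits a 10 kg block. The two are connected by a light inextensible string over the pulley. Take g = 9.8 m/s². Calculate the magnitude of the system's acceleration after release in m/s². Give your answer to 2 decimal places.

0.68 m/s²

Resolve each weight along its own incline: the 13 kg mass has component 13 × 9.8 × sin 32° = 67.512 N down its slope, and the 10 kg mass has 10 × 9.8 × sin 32.01° = 51.940 N down its slope.
The 13 kg side's 67.512 N exceeds the other side's 51.940 N, so that mass slides down and the 10 kg mass slides up. Taking that direction as positive, Newton's second law for the whole system gives 67.512 − 51.940 = (13 + 10) a, so a = 15.572 / 23 = 0.6770 m/s².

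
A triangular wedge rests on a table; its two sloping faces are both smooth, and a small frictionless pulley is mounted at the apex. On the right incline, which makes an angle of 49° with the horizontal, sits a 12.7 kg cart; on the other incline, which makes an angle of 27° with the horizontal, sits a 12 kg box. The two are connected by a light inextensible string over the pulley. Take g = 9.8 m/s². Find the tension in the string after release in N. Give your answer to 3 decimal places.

Resolve each weight along its own incline: the 12.7 kg mass has component 12.7 × 9.8 × sin 49° = 93.931 N down its slope, and the 12 kg mass has 12 × 9.8 × sin 27° = 53.389 N down its slope.
The 12.7 kg side's 93.931 N exceeds the other side's 53.389 N, so that mass slides down and the 12 kg mass slides up. Taking that direction as positive, Newton's second law for the whole system gives 93.931 − 53.389 = (12.7 + 12) a, so a = 40.542 / 24.7 = 1.6414 m/s².
For the 12 kg mass (up-slope positive): T − 53.389 = 12 × 1.6414, so T = 73.086 N.

73.086 N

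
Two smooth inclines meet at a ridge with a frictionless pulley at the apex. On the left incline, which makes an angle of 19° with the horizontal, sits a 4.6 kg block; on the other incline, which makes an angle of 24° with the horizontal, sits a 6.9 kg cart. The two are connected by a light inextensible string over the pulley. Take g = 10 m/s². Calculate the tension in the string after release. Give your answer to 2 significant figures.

Resolve each weight along its own incline: the 4.6 kg mass has component 4.6 × 10 × sin 19° = 14.976 N down its slope, and the 6.9 kg mass has 6.9 × 10 × sin 24° = 28.065 N down its slope.
The 6.9 kg side's 28.065 N exceeds the other side's 14.976 N, so that mass slides down and the 4.6 kg mass slides up. Taking that direction as positive, Newton's second law for the whole system gives 28.065 − 14.976 = (4.6 + 6.9) a, so a = 13.089 / 11.5 = 1.1382 m/s².
For the 4.6 kg mass (up-slope positive): T − 14.976 = 4.6 × 1.1382, so T = 20.212 N.

20 N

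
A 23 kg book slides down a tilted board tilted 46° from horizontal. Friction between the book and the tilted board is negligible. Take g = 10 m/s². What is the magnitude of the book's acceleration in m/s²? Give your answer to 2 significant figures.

Resolving the weight along the incline: the component pulling the book down the slope is mg sin 46° = 23 × 10 × 0.7193 = 165.439 N, and the normal force is N = mg cos 46° = 23 × 10 × 0.6947 = 159.781 N.
With no friction the net force along the incline is 165.439 N, so a = g sin 46° = 165.439 / 23 = 7.1930 m/s².

7.2 m/s²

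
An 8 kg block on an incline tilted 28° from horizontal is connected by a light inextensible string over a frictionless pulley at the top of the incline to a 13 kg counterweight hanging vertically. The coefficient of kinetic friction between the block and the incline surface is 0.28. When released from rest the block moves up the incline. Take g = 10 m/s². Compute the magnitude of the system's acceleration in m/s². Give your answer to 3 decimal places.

3.460 m/s²

For the block on the incline: the weight component along the slope is m₁g sin 28° = 8 × 10 × 0.4695 = 37.560 N and the normal force is N = m₁g cos 28° = 70.636 N.
Kinetic friction opposes the block's motion up the incline: f = μN = 0.28 × 70.636 = 19.778 N acting down the slope.
Newton's second law for the block (up-slope positive): T − 37.560 − 19.778 = 8 a. For the hanging counterweight (downward positive): 13 × 10 − T = 13 a.
Adding the two equations eliminates T: 72.662 = 21 a, so a = 3.4601 m/s².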